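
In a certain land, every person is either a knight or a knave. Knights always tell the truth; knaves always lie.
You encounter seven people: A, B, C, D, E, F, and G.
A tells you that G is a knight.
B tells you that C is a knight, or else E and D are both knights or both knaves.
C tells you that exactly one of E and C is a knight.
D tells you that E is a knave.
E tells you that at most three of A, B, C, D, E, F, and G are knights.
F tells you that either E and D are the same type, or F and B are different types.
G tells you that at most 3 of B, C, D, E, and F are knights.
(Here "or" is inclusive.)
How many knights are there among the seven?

4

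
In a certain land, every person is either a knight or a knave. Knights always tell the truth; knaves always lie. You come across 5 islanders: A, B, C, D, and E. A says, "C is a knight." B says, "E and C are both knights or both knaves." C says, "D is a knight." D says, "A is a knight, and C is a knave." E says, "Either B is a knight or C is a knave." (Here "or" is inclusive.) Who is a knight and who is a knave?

A is a knave, B is a knave, C is a knave, D is a knave, and E is a knight.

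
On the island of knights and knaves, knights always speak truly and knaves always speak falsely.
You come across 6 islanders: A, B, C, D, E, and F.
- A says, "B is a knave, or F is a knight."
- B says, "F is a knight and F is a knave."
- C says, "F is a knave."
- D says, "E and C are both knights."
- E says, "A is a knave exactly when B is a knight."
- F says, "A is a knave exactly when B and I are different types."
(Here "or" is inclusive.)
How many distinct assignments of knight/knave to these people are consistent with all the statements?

0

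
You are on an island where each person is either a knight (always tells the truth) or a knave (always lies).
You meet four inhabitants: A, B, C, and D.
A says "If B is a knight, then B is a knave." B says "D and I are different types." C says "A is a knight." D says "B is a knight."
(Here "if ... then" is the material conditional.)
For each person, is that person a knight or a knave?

A is a knight, B is a knave, C is a knight, and D is a knave.

A is a knight, and the claim "if B is a knight, then B is a knave" is indeed True.
B (knave): "D and I are different types" — false. ✓
C is a knight; "A is a knight" is True, as required.
D is a knave, so "B is a knight" must be false — and it is.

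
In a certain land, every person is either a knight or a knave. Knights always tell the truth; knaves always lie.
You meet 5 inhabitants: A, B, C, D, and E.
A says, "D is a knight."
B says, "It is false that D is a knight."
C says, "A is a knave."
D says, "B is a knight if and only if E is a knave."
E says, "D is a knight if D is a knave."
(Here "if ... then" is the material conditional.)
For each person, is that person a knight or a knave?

A is a knight, B is a knave, C is a knave, D is a knight, and E is a knight.

Suppose A is a knave. Then A's statement "D is a knight" would have to be false. Checking the 16 ways to assign the others, none is consistent with every speaker.
(For instance, with B=knave, C=knave, D=knight, E=knight, A's claim "D is a knight" comes out true where it would need to be false.)
So A must be a knight, making "D is a knight" true. Taking A=knight, B=knave, C=knave, D=knight, E=knight, each remaining statement checks out:
  B (knave): "it is false that D is a knight" — false. ✓
  C (knave): "A is a knave" — false. ✓
  D (knight): "B is a knight if and only if E is a knave" — true. ✓
  E (knight): "D is a knight if D is a knave" — true. ✓
This is the unique consistent assignment.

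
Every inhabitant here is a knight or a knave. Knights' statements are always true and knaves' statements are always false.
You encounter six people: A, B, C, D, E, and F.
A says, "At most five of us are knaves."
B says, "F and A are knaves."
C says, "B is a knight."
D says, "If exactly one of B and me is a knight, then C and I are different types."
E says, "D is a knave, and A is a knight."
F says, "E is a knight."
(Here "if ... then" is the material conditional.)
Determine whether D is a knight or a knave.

D is a knight.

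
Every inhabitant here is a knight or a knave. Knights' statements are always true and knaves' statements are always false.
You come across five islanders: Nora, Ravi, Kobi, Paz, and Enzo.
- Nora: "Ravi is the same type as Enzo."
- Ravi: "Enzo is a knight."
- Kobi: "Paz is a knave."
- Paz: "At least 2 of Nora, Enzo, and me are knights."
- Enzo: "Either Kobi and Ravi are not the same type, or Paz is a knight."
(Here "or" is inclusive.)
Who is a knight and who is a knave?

Nora is a knight; "Ravi is the same type as Enzo" is True, as required.
Ravi is a knight; "Enzo is a knight" is True, as required.
Kobi is a knave, so "Paz is a knave" must be False — and it is.
Since Paz is a knight, "at least 2 of Nora, Enzo, and me are knights" needs to be True, which holds.
Since Enzo is a knight, "either Kobi and Ravi are not the same type, or Paz is a knight" needs to be True, which holds.

Nora is a knight, Ravi is a knight, Kobi is a knave, Paz is a knight, and Enzo is a knight.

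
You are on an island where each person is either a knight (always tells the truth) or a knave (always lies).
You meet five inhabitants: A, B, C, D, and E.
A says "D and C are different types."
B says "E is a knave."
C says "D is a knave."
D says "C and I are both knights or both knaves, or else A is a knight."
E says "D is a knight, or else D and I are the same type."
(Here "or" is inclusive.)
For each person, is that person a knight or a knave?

A is a knight, B is a knave, C is a knave, D is a knight, and E is a knight.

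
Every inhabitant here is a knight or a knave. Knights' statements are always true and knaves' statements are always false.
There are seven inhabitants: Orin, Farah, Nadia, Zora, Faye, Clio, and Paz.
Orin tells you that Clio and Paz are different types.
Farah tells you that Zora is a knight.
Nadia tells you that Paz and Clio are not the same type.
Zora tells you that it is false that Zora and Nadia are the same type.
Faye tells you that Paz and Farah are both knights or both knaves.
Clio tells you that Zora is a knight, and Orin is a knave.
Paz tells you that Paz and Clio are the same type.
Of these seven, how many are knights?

5

The unique consistent assignment is Orin=knave, Farah=knight, Nadia=knave, Zora=knight, Faye=knight, Clio=knight, Paz=knight.
That has 5 knights.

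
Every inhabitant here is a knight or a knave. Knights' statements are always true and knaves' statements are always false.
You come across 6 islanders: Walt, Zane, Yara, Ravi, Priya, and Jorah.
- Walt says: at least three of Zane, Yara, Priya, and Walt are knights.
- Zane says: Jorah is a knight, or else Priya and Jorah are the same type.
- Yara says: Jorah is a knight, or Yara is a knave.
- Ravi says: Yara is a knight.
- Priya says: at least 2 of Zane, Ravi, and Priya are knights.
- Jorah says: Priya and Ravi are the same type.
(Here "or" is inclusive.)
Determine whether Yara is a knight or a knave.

Yara is a knight.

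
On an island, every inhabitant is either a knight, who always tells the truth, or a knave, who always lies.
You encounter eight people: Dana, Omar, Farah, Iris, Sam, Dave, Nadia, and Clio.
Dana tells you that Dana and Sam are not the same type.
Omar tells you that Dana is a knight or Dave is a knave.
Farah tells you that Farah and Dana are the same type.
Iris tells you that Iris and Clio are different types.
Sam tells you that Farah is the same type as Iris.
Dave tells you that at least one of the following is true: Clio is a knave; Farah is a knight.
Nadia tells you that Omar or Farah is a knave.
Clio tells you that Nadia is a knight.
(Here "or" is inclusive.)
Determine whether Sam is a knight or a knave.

Sam is a knave.

Consistent assignments: {Dana=knight, Omar=knight, Farah=knight, Iris=knave, Sam=knave, Dave=knight, Nadia=knave, Clio=knave}
In every consistent assignment, Sam is a knave.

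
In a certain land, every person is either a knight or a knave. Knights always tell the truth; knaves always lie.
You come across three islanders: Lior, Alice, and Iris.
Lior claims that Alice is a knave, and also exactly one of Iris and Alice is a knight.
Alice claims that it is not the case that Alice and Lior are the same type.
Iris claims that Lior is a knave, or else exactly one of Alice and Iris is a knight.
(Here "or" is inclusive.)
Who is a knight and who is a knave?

Lior is a knave, Alice is a knight, and Iris is a knight.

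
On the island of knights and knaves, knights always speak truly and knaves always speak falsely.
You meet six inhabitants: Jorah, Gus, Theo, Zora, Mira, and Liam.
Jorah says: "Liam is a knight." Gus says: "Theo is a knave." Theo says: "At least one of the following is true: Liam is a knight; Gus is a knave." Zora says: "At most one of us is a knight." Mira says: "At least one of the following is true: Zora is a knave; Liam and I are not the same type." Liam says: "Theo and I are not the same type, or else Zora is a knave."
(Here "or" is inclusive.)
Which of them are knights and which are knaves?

Jorah is a knight, Gus is a knave, Theo is a knight, Zora is a knave, Mira is a knight, and Liam is a knight.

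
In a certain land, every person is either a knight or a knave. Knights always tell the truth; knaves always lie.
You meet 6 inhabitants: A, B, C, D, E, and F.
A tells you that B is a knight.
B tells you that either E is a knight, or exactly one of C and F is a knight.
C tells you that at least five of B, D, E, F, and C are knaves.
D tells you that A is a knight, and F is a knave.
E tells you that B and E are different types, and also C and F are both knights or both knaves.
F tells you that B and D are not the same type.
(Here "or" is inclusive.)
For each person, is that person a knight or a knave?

A (knight): "B is a knight" — True. ✓
B (knight): "either E is a knight, or exactly one of C and F is a knight" — True. ✓
C (knave): "at least five of B, D, E, F, and C are knaves" — false. ✓
D is a knave, and the claim "A is a knight, and F is a knave" is indeed false.
E (knave): "B and E are different types, and also C and F are both knights or both knaves" — false. ✓
As a knight, F's statement "B and D are not the same type" should be True; it is.

A is a knight, B is a knight, C is a knave, D is a knave, E is a knave, and F is a knight.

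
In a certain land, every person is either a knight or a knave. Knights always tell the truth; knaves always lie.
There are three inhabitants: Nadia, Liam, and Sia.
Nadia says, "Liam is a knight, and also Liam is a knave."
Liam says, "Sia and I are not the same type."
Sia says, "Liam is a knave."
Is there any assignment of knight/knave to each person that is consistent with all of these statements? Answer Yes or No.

One consistent assignment: Nadia=knave, Liam=knight, Sia=knave.

Yes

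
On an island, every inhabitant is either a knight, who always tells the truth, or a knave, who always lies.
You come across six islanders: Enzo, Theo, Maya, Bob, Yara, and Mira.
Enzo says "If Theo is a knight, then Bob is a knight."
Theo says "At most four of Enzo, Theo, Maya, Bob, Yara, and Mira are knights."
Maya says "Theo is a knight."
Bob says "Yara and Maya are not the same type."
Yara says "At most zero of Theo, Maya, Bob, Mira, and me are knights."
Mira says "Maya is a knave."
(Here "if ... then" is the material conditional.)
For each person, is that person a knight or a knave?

Enzo is a knight, Theo is a knight, Maya is a knight, Bob is a knight, Yara is a knave, and Mira is a knave.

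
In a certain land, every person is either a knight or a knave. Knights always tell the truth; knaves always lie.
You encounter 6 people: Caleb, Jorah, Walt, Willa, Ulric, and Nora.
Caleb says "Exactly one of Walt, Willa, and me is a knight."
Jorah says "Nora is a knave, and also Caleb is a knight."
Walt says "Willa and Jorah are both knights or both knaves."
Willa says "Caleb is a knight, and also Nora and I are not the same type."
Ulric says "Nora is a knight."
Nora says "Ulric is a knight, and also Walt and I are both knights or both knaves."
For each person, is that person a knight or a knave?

Caleb is a knight; "exactly one of Walt, Willa, and me is a knight" is true, as required.
Jorah (knight): "Nora is a knave, and also Caleb is a knight" — true. ✓
Walt is a knave, so "Willa and Jorah are both knights or both knaves" must be false — and it is.
Willa is a knave, and the claim "Caleb is a knight, and also Nora and I are not the same type" is indeed false.
Since Ulric is a knave, "Nora is a knight" needs to be false, which holds.
Nora is a knave; "Ulric is a knight, and also Walt and I are both knights or both knaves" is false, as required.

Caleb is a knight, Jorah is a knight, Walt is a knave, Willa is a knave, Ulric is a knave, and Nora is a knave.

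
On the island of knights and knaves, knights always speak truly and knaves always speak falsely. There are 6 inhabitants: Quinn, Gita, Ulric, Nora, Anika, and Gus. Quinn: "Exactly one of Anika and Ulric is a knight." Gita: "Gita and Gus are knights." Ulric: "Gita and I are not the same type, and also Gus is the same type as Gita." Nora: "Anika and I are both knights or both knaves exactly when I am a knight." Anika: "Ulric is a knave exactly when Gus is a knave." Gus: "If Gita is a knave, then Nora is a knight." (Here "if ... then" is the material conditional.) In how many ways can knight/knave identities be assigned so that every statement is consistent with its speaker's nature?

1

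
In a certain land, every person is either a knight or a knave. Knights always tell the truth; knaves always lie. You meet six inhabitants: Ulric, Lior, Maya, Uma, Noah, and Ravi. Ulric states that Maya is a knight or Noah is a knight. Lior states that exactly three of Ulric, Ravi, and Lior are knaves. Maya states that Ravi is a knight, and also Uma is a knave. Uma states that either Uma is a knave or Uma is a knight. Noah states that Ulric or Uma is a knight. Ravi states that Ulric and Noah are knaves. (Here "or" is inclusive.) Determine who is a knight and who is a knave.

Knights: Ulric, Uma, and Noah. Knaves: Lior, Maya, and Ravi.

Ulric is a knight, so "Maya is a knight or Noah is a knight" must be True — and it is.
Lior (knave): "exactly three of Ulric, Ravi, and Lior are knaves" — False. ✓
As a knave, Maya's statement "Ravi is a knight, and also Uma is a knave" should be False; it is.
Uma (knight): "either Uma is a knave or Uma is a knight" — True. ✓
Noah is a knight; "Ulric or Uma is a knight" is True, as required.
Ravi (knave): "Ulric and Noah are knaves" — False. ✓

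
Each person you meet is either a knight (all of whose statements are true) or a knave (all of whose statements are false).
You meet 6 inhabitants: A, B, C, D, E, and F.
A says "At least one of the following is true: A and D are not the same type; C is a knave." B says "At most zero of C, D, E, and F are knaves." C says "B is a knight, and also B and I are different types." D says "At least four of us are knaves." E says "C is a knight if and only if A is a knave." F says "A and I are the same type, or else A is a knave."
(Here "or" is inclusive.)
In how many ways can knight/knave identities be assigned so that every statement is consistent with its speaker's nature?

1

Consistent assignments:
  A=knight, B=knave, C=knave, D=knave, E=knight, F=knight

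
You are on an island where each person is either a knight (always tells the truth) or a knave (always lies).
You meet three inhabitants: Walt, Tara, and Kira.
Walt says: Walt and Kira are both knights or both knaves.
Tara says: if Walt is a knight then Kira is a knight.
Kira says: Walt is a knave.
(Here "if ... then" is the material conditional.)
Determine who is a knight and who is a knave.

Knights: Tara and Kira. Knaves: Walt.

Walt is a knave, and the claim "Walt and Kira are both knights or both knaves" is indeed false.
Tara is a knight, and the claim "if Walt is a knight then Kira is a knight" is indeed True.
Kira is a knight, and the claim "Walt is a knave" is indeed True.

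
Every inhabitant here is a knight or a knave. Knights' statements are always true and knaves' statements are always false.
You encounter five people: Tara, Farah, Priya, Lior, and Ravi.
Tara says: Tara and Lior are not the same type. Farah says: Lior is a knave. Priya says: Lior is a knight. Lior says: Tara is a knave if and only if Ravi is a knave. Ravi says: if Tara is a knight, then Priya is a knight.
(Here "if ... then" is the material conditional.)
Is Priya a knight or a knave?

Priya is a knave.

Consistent assignments: {Tara=knight, Farah=knight, Priya=knave, Lior=knave, Ravi=knave}; {Tara=knave, Farah=knight, Priya=knave, Lior=knave, Ravi=knight}
In every consistent assignment, Priya is a knave.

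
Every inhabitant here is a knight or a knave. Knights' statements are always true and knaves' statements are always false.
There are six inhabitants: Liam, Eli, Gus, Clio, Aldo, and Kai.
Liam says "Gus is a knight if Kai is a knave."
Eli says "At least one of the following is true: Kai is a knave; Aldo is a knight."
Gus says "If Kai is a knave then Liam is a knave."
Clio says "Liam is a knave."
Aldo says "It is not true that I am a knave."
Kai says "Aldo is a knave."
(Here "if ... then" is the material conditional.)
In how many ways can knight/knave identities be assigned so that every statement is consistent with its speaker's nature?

1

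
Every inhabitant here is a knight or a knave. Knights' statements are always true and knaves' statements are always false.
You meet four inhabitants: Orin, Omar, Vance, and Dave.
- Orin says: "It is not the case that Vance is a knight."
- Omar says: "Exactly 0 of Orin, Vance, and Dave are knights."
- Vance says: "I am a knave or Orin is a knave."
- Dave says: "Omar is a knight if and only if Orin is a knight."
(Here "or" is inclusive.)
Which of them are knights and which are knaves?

Orin is a knave, so "it is not the case that Vance is a knight" must be False — and it is.
Omar is a knave, and the claim "exactly 0 of Orin, Vance, and Dave are knights" is indeed False.
Vance is a knight, so "I am a knave or Orin is a knave" must be true — and it is.
Dave is a knight, and the claim "Omar is a knight if and only if Orin is a knight" is indeed true.

Knights: Vance and Dave. Knaves: Orin and Omar.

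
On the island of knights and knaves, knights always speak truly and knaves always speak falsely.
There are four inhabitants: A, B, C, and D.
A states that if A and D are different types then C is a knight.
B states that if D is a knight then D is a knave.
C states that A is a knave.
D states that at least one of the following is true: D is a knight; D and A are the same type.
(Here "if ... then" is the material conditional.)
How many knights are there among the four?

The unique consistent assignment is A=knight, B=knave, C=knave, D=knight.
That has 2 knights.

2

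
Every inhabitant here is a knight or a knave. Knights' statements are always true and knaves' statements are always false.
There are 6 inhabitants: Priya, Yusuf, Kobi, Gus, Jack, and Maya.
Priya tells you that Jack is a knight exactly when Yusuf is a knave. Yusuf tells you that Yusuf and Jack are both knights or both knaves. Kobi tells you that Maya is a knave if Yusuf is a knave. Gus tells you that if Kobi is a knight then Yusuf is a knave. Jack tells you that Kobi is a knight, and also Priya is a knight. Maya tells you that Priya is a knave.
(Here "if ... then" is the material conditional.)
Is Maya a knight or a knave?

Maya is a knave.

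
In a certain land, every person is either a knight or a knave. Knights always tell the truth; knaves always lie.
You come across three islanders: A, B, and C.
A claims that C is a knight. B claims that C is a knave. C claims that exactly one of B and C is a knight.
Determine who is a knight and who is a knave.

Knights: A and C. Knaves: B.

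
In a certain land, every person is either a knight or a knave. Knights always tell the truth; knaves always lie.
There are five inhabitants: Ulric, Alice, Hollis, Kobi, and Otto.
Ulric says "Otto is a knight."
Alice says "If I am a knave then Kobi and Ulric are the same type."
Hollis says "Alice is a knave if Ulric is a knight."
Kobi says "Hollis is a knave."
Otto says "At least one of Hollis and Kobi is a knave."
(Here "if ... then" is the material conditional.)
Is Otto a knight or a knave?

Otto is a knight.

Consistent assignments: {Ulric=knight, Alice=knight, Hollis=knave, Kobi=knight, Otto=knight}; {Ulric=knight, Alice=knave, Hollis=knight, Kobi=knave, Otto=knight}
In every consistent assignment, Otto is a knight.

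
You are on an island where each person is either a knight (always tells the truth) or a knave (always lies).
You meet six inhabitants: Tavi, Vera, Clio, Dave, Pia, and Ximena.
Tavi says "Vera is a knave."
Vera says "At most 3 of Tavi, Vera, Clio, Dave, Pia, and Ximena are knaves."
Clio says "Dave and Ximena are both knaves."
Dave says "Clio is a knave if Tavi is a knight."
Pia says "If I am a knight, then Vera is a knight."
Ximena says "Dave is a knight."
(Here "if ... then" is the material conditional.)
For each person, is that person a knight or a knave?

Tavi is a knave, so "Vera is a knave" must be false — and it is.
Since Vera is a knight, "at most 3 of Tavi, Vera, Clio, Dave, Pia, and Ximena are knaves" needs to be true, which holds.
Clio is a knave, so "Dave and Ximena are both knaves" must be false — and it is.
Since Dave is a knight, "Clio is a knave if Tavi is a knight" needs to be true, which holds.
Pia is a knight; "if I am a knight, then Vera is a knight" is true, as required.
Ximena is a knight, so "Dave is a knight" must be true — and it is.

Tavi is a knave, Vera is a knight, Clio is a knave, Dave is a knight, Pia is a knight, and Ximena is a knight.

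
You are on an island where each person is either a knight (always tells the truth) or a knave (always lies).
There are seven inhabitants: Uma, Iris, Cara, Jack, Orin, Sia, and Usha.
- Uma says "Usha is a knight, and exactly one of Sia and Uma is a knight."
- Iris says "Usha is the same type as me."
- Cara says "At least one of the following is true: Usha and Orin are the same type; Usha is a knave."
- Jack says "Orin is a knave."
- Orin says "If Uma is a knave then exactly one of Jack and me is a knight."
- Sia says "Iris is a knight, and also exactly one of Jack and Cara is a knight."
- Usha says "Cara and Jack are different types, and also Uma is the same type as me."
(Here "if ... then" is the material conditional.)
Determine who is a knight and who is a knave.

Uma is a knight, Iris is a knave, Cara is a knight, Jack is a knave, Orin is a knight, Sia is a knave, and Usha is a knight.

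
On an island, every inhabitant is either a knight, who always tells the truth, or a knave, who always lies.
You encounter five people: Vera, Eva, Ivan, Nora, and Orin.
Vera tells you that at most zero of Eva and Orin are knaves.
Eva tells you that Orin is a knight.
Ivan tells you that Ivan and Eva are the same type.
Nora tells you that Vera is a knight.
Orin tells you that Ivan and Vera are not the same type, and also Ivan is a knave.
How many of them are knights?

4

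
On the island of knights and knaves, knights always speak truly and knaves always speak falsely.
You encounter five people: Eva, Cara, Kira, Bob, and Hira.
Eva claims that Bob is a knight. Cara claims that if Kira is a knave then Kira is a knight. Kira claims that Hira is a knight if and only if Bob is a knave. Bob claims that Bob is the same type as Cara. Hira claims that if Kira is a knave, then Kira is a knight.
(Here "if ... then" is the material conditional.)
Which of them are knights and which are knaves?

Eva is a knave, Cara is a knight, Kira is a knight, Bob is a knave, and Hira is a knight.

Eva is a knave; "Bob is a knight" is false, as required.
Cara is a knight, and the claim "if Kira is a knave then Kira is a knight" is indeed True.
Kira is a knight, so "Hira is a knight if and only if Bob is a knave" must be True — and it is.
Bob (knave): "Bob is the same type as Cara" — false. ✓
Hira is a knight; "if Kira is a knave, then Kira is a knight" is True, as required.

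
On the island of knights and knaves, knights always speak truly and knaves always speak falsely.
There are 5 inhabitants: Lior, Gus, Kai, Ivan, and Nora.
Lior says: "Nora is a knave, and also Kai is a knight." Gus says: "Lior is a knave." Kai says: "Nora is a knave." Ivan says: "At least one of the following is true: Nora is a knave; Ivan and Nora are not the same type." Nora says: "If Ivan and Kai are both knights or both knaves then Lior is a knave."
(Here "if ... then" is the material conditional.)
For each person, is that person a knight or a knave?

Knights: Lior, Kai, and Ivan. Knaves: Gus and Nora.

Lior is a knight, so "Nora is a knave, and also Kai is a knight" must be True — and it is.
Gus is a knave, and the claim "Lior is a knave" is indeed False.
Kai is a knight; "Nora is a knave" is True, as required.
Since Ivan is a knight, "at least one of the following is true: Nora is a knave; Ivan and Nora are not the same type" needs to be True, which holds.
Nora is a knave, and the claim "if Ivan and Kai are both knights or both knaves then Lior is a knave" is indeed False.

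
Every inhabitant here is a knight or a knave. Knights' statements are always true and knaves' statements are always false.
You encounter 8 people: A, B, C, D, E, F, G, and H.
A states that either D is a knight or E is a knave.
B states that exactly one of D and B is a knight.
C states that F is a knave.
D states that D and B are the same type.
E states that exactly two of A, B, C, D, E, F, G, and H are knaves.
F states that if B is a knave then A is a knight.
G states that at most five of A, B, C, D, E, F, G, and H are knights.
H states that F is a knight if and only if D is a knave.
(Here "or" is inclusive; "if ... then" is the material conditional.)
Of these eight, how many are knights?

5

The unique consistent assignment is A=knight, B=knight, C=knave, D=knave, E=knave, F=knight, G=knight, H=knight.
That has 5 knights.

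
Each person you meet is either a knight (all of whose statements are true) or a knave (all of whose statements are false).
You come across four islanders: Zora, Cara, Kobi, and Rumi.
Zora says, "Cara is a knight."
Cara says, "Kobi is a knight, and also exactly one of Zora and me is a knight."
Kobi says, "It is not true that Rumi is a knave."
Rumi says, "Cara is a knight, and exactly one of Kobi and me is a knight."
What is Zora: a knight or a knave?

Zora is a knave.

Consistent assignments: {Zora=knave, Cara=knave, Kobi=knave, Rumi=knave}
In every consistent assignment, Zora is a knave.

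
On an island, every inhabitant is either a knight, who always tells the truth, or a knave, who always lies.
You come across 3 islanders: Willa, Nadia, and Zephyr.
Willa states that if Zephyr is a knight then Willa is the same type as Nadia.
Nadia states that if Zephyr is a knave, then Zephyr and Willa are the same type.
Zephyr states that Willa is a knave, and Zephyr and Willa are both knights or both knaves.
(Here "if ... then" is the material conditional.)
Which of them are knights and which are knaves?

Willa is a knight, Nadia is a knave, and Zephyr is a knave.

As a knight, Willa's statement "if Zephyr is a knight then Willa is the same type as Nadia" should be True; it is.
Since Nadia is a knave, "if Zephyr is a knave, then Zephyr and Willa are the same type" needs to be false, which holds.
Since Zephyr is a knave, "Willa is a knave, and Zephyr and Willa are both knights or both knaves" needs to be false, which holds.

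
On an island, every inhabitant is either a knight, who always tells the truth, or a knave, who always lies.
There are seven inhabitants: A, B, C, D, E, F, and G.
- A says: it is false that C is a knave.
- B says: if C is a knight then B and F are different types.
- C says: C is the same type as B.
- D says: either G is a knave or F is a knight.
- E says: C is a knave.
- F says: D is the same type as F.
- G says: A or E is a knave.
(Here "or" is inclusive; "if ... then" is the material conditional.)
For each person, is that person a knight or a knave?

A is a knave; "it is false that C is a knave" is False, as required.
As a knight, B's statement "if C is a knight then B and F are different types" should be True; it is.
Since C is a knave, "C is the same type as B" needs to be False, which holds.
Since D is a knight, "either G is a knave or F is a knight" needs to be True, which holds.
E is a knight, and the claim "C is a knave" is indeed True.
As a knight, F's statement "D is the same type as F" should be True; it is.
As a knight, G's statement "A or E is a knave" should be True; it is.

Knights: B, D, E, F, and G. Knaves: A and C.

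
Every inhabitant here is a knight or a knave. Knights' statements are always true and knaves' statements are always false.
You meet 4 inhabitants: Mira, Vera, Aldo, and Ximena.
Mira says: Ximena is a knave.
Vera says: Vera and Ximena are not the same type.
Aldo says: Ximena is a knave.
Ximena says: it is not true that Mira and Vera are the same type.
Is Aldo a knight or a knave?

Aldo is a knight.

Consistent assignments: {Mira=knight, Vera=knight, Aldo=knight, Ximena=knave}
In every consistent assignment, Aldo is a knight.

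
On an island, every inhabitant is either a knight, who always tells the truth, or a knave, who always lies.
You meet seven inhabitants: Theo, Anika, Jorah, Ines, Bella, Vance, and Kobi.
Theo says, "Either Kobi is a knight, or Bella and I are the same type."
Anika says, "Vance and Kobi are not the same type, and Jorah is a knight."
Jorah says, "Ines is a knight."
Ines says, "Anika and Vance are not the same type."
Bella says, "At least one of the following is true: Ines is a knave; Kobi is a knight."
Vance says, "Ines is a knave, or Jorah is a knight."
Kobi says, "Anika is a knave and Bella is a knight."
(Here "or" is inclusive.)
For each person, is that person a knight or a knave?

Theo is a knight, so "either Kobi is a knight, or Bella and I are the same type" must be True — and it is.
Since Anika is a knave, "Vance and Kobi are not the same type, and Jorah is a knight" needs to be False, which holds.
As a knight, Jorah's statement "Ines is a knight" should be True; it is.
Ines is a knight, and the claim "Anika and Vance are not the same type" is indeed True.
As a knight, Bella's statement "at least one of the following is true: Ines is a knave; Kobi is a knight" should be True; it is.
As a knight, Vance's statement "Ines is a knave, or Jorah is a knight" should be True; it is.
Kobi (knight): "Anika is a knave and Bella is a knight" — True. ✓

Theo is a knight, Anika is a knave, Jorah is a knight, Ines is a knight, Bella is a knight, Vance is a knight, and Kobi is a knight.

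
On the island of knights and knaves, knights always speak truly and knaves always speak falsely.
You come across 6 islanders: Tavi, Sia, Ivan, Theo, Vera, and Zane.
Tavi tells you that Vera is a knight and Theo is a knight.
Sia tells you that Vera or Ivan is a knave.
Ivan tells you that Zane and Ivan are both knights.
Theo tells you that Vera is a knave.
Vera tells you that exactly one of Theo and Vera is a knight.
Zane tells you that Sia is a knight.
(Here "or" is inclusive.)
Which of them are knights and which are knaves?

Knights: Sia, Vera, and Zane. Knaves: Tavi, Ivan, and Theo.

As a knave, Tavi's statement "Vera is a knight and Theo is a knight" should be False; it is.
Sia (knight): "Vera or Ivan is a knave" — True. ✓
Ivan (knave): "Zane and Ivan are both knights" — False. ✓
Theo (knave): "Vera is a knave" — False. ✓
Vera is a knight; "exactly one of Theo and Vera is a knight" is True, as required.
Zane is a knight, so "Sia is a knight" must be True — and it is.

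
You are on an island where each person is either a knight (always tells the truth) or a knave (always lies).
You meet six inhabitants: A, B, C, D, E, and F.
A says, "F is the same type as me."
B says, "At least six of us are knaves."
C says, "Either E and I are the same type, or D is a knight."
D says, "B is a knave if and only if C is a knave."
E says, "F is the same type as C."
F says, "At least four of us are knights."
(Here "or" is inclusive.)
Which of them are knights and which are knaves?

A is a knight; "F is the same type as me" is True, as required.
Since B is a knave, "at least six of us are knaves" needs to be false, which holds.
C is a knight; "either E and I are the same type, or D is a knight" is True, as required.
D is a knave, and the claim "B is a knave if and only if C is a knave" is indeed false.
E is a knight; "F is the same type as C" is True, as required.
F (knight): "at least four of us are knights" — True. ✓

A is a knight, B is a knave, C is a knight, D is a knave, E is a knight, and F is a knight.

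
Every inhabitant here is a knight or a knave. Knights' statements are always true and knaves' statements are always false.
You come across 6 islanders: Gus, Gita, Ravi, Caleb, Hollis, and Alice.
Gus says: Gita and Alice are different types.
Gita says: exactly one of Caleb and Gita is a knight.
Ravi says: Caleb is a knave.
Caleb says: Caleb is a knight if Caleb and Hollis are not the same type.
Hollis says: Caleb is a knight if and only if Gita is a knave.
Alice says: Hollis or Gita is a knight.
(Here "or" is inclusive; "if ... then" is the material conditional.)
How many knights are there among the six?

4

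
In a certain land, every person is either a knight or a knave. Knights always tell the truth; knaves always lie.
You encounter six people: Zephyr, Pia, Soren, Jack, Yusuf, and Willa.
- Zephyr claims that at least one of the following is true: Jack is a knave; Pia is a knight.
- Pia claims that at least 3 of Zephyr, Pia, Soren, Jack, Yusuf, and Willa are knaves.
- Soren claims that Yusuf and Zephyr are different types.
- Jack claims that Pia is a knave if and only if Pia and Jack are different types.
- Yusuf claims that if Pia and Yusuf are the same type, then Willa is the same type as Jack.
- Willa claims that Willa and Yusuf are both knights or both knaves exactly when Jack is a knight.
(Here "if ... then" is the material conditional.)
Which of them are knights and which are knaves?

Knights: Soren, Jack, Yusuf, and Willa. Knaves: Zephyr and Pia.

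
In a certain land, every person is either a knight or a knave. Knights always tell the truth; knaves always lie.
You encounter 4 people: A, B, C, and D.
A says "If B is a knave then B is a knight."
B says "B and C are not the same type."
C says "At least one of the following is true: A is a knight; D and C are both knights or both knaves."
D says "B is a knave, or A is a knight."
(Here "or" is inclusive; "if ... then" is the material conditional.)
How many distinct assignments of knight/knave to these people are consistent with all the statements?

1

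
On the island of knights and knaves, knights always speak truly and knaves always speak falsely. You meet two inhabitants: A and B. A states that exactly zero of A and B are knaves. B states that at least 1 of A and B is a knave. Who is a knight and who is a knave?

A is a knave and B is a knight.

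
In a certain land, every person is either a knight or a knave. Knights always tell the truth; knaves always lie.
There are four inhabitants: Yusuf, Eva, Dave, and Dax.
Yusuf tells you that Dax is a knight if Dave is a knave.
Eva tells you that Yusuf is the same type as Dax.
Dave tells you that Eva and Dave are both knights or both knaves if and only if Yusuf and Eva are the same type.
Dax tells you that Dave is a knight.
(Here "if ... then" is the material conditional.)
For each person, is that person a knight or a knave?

Knights: Yusuf, Eva, Dave, and Dax. Knaves: none.

As a knight, Yusuf's statement "Dax is a knight if Dave is a knave" should be True; it is.
Since Eva is a knight, "Yusuf is the same type as Dax" needs to be True, which holds.
Dave is a knight, and the claim "Eva and Dave are both knights or both knaves if and only if Yusuf and Eva are the same type" is indeed True.
As a knight, Dax's statement "Dave is a knight" should be True; it is.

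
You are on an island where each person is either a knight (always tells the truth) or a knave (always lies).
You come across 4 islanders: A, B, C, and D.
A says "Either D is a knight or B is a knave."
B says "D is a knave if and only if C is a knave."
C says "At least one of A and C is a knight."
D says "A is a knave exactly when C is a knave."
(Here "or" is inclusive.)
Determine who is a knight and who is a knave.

Since A is a knight, "either D is a knight or B is a knave" needs to be True, which holds.
B is a knight; "D is a knave if and only if C is a knave" is True, as required.
C (knight): "at least one of A and C is a knight" — True. ✓
Since D is a knight, "A is a knave exactly when C is a knave" needs to be True, which holds.

Knights: A, B, C, and D. Knaves: none.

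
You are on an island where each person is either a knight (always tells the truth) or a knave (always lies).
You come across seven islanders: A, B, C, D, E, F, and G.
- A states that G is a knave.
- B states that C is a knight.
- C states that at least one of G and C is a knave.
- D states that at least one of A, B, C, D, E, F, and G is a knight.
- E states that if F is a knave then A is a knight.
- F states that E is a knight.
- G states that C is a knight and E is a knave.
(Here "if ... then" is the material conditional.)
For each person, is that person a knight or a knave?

A is a knight, so "G is a knave" must be true — and it is.
Since B is a knight, "C is a knight" needs to be true, which holds.
C (knight): "at least one of G and C is a knave" — true. ✓
D is a knight, and the claim "at least one of A, B, C, D, E, F, and G is a knight" is indeed true.
E (knight): "if F is a knave then A is a knight" — true. ✓
F is a knight, and the claim "E is a knight" is indeed true.
As a knave, G's statement "C is a knight and E is a knave" should be false; it is.

Knights: A, B, C, D, E, and F. Knaves: G.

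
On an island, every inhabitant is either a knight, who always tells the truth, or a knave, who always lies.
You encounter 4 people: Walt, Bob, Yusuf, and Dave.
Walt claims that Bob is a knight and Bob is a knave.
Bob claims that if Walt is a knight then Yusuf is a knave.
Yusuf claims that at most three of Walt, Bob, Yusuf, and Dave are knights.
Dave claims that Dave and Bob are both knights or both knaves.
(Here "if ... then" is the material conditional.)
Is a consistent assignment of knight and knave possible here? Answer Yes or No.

Yes

One consistent assignment: Walt=knave, Bob=knight, Yusuf=knight, Dave=knight.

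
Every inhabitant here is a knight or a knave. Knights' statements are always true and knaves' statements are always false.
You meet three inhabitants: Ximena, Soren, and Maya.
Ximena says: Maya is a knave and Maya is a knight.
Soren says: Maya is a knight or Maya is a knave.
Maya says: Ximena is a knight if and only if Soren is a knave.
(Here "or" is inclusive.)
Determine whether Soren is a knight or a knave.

Consistent assignments: {Ximena=knave, Soren=knight, Maya=knight}
In every consistent assignment, Soren is a knight.

Soren is a knight.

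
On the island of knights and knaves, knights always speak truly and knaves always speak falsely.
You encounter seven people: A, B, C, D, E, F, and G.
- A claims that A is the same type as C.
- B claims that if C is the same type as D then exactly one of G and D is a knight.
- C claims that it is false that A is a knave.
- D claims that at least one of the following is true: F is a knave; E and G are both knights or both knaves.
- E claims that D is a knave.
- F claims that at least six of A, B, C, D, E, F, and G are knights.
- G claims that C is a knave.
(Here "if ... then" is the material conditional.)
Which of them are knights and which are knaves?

As a knight, A's statement "A is the same type as C" should be true; it is.
As a knight, B's statement "if C is the same type as D then exactly one of G and D is a knight" should be true; it is.
C is a knight, and the claim "it is false that A is a knave" is indeed true.
D is a knight, and the claim "at least one of the following is true: F is a knave; E and G are both knights or both knaves" is indeed true.
E is a knave; "D is a knave" is false, as required.
F is a knave; "at least six of A, B, C, D, E, F, and G are knights" is false, as required.
Since G is a knave, "C is a knave" needs to be false, which holds.

A is a knight, B is a knight, C is a knight, D is a knight, E is a knave, F is a knave, and G is a knave.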